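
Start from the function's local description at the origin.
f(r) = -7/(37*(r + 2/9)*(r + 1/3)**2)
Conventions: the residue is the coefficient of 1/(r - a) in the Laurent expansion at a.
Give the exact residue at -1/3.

At the order-2 pole -1/3 set g(r) = (r - (-1/3))^2*f(r) = -7/(37*(r + 2/9)).
Order-2 pole: residue = g'(a); g'(-1/3) = 567/37, so the residue is 567/37.

The residue is 567/37.


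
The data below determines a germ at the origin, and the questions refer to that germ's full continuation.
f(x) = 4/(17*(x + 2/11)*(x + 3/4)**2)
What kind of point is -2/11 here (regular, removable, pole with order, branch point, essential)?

The point is a pole of order 1.

The denominator factor x + 2/11 vanishes at -2/11 and appears to the power 1; the numerator there equals 4/17, nonzero, and no other factor vanishes.
Hence a pole whose order is the multiplicity, 1.


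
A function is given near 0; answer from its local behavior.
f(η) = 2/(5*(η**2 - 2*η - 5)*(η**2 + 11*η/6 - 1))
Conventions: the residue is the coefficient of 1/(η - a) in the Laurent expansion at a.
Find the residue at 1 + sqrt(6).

The residue is 138/4825 - (47/4825)*sqrt(6).

The factor η**2 - 2*η - 5 splits as (η - a)(η - a') with a = 1 + sqrt(6), a' = 1 - sqrt(6). At the order-1 pole a set g(η) = (η - a)*f(η) = [2/(5*(η**2 + 11*η/6 - 1))] / (η - a').
Simple pole: residue = g(a) at a = 1 + sqrt(6), which is 138/4825 - (47/4825)*sqrt(6).


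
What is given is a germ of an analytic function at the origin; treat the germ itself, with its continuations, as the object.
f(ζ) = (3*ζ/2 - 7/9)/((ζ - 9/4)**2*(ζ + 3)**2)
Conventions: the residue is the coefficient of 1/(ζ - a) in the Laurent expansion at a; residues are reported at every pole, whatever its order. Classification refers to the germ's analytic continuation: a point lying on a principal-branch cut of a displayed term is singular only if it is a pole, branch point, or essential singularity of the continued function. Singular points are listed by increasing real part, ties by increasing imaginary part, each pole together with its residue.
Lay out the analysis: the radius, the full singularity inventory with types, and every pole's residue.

Denominator factor (ζ + 3)^2: pole of order 2 at -3, modulus 3.
Denominator factor (ζ - 9/4)^2: pole of order 2 at 9/4, modulus 9/4.
The radius of convergence is the smallest modulus among the singular points: 9/4.
At the order-2 pole -3 set g(ζ) = (ζ - (-3))^2*f(ζ) = (3*ζ/2 - 7/9)/(ζ - 9/4)**2.
Order-2 pole: residue = g'(a); g'(-3) = -1544/83349, so the residue is -1544/83349.
At the order-2 pole 9/4 set g(ζ) = (ζ - (9/4))^2*f(ζ) = (3*ζ/2 - 7/9)/(ζ + 3)**2.
Order-2 pole: residue = g'(a); g'(9/4) = 1544/83349, so the residue is 1544/83349.
List the singular points by increasing real part (a conjugate pair: the negative imaginary part first).

Radius of convergence at 0: 9/4.
At -3: a pole of order 2; residue -1544/83349.
At 9/4: a pole of order 2; residue 1544/83349.


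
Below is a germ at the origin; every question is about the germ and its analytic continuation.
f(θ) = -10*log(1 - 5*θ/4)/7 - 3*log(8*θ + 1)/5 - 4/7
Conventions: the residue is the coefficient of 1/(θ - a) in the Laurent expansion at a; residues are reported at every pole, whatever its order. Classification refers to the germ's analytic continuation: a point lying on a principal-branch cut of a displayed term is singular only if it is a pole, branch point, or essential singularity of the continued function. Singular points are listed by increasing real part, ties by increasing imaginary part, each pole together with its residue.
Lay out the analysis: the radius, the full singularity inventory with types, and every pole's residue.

Branch term (-3/5)*log(1 - θ/(-1/8)): its argument vanishes at θ = -1/8, a logarithmic branch point, modulus 1/8.
Branch term (-10/7)*log(1 - θ/(4/5)): its argument vanishes at θ = 4/5, a logarithmic branch point, modulus 4/5.
The radius of convergence is the smallest modulus among the singular points: 1/8.
List the singular points by increasing real part (a conjugate pair: the negative imaginary part first).

Radius of convergence at 0: 1/8.
At -1/8: a logarithmic branch point.
At 4/5: a logarithmic branch point.


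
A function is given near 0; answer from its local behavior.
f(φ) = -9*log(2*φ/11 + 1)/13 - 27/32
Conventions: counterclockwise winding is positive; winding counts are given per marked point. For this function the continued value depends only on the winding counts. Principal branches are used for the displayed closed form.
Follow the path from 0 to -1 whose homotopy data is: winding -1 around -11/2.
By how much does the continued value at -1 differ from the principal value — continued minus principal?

Continued minus principal equals (18/13)*pi*i.

The rational part is single-valued and drops out of the difference; each branch term changes only by its own monodromy.
(-9/13)*log(1 - φ/(-11/2)): each positive loop around -11/2 adds 2*pi*i to the log, so winding -1 contributes (-9/13)*(-1)*2*pi*i = (18/13)*pi*i.
Summing the contributions at φ = -1 gives (18/13)*pi*i.


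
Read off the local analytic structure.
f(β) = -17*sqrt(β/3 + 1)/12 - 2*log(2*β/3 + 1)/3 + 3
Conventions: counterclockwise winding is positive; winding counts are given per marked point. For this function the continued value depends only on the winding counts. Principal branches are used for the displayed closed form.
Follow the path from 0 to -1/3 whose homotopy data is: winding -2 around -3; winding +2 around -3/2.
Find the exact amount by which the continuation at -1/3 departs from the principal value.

Continued minus principal equals -(8/3)*pi*i.

The rational part is single-valued and drops out of the difference; each branch term changes only by its own monodromy.
(-17/12)*sqrt(1 - β/(-3)): winding -2 is even, the square root returns to the same sheet, contribution 0.
(-2/3)*log(1 - β/(-3/2)): each positive loop around -3/2 adds 2*pi*i to the log, so winding +2 contributes (-2/3)*(2)*2*pi*i = -(8/3)*pi*i.
Summing the contributions at β = -1/3 gives -(8/3)*pi*i.


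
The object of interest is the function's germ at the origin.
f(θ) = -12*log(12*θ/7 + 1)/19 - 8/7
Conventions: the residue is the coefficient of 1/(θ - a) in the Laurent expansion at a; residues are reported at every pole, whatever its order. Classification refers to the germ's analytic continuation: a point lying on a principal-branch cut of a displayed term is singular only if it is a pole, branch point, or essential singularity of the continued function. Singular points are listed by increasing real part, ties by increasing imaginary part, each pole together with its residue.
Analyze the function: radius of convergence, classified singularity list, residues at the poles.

Radius of convergence at 0: 7/12.
At -7/12: a logarithmic branch point.

Branch term (-12/19)*log(1 - θ/(-7/12)): its argument vanishes at θ = -7/12, a logarithmic branch point, modulus 7/12.
The radius of convergence is the smallest modulus among the singular points: 7/12.


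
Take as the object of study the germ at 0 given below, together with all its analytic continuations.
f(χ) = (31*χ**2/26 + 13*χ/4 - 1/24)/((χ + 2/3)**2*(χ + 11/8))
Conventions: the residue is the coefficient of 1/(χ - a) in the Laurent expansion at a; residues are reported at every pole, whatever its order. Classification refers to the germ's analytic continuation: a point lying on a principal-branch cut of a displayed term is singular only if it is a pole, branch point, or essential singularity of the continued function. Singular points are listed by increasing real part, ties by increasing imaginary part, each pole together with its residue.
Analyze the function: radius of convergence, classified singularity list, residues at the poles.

Denominator factor (χ + 2/3)^2: pole of order 2 at -2/3, modulus 2/3.
Denominator factor (χ + 11/8): pole of order 1 at -11/8, modulus 11/8.
The radius of convergence is the smallest modulus among the singular points: 2/3.
At the order-1 pole -11/8 set g(χ) = (χ - (-11/8))*f(χ) = (31*χ**2/26 + 13*χ/4 - 1/24)/(χ + 2/3)**2.
Simple pole: residue = g(a) at a = -11/8, which is -33789/7514.
At the order-2 pole -2/3 set g(χ) = (χ - (-2/3))^2*f(χ) = (31*χ**2/26 + 13*χ/4 - 1/24)/(χ + 11/8).
Order-2 pole: residue = g'(a); g'(-2/3) = 21374/3757, so the residue is 21374/3757.
List the singular points by increasing real part (a conjugate pair: the negative imaginary part first).

Radius of convergence at 0: 2/3.
At -11/8: a pole of order 1; residue -33789/7514.
At -2/3: a pole of order 2; residue 21374/3757.


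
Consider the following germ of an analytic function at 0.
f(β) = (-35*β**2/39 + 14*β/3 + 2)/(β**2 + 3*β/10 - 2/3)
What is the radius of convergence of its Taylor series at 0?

The radius of convergence is -3/20 + (1/60)*sqrt(2481).

Denominator factor (β**2 + 3*β/10 - 2/3): discriminant 827/300, real irrational roots -3/20 + (1/60)*sqrt(2481) and -3/20 - (1/60)*sqrt(2481); poles of order 1, moduli -3/20 + (1/60)*sqrt(2481) and 3/20 + (1/60)*sqrt(2481).
The radius of convergence is the smallest modulus among the singular points: -3/20 + (1/60)*sqrt(2481).


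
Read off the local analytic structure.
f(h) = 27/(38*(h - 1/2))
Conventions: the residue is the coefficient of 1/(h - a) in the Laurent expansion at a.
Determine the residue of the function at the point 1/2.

At the order-1 pole 1/2 set g(h) = (h - (1/2))*f(h) = 27/38.
Simple pole: residue = g(a) at a = 1/2, which is 27/38.

The residue is 27/38.


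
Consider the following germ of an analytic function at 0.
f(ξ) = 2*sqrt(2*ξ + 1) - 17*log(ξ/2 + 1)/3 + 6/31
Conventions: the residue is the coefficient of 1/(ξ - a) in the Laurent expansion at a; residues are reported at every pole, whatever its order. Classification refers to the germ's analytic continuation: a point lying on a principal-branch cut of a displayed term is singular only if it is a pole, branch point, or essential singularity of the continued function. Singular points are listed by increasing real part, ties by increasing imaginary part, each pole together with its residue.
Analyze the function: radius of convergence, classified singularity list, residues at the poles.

Branch term (-17/3)*log(1 - ξ/(-2)): its argument vanishes at ξ = -2, a logarithmic branch point, modulus 2.
Branch term (2)*sqrt(1 - ξ/(-1/2)): its argument vanishes at ξ = -1/2, a square-root branch point, modulus 1/2.
The radius of convergence is the smallest modulus among the singular points: 1/2.
List the singular points by increasing real part (a conjugate pair: the negative imaginary part first).

Radius of convergence at 0: 1/2.
At -2: a logarithmic branch point.
At -1/2: an algebraic (square-root) branch point.


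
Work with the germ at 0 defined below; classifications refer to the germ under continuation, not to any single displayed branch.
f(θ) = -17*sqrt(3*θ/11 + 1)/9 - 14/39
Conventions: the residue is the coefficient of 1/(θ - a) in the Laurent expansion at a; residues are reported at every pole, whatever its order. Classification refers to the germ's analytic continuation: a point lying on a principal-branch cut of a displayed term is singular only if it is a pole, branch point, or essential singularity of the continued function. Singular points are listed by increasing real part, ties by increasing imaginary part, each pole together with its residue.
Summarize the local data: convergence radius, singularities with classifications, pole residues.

Radius of convergence at 0: 11/3.
At -11/3: an algebraic (square-root) branch point.

Branch term (-17/9)*sqrt(1 - θ/(-11/3)): its argument vanishes at θ = -11/3, a square-root branch point, modulus 11/3.
The radius of convergence is the smallest modulus among the singular points: 11/3.


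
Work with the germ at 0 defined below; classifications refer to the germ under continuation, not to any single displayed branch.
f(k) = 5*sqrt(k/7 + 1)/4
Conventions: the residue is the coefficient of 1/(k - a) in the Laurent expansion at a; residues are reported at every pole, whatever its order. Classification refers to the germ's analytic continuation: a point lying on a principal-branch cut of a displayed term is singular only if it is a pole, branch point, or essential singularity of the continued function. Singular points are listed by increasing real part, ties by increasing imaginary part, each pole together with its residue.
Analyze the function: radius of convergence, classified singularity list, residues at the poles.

Radius of convergence at 0: 7.
At -7: an algebraic (square-root) branch point.

Branch term (5/4)*sqrt(1 - k/(-7)): its argument vanishes at k = -7, a square-root branch point, modulus 7.
The radius of convergence is the smallest modulus among the singular points: 7.


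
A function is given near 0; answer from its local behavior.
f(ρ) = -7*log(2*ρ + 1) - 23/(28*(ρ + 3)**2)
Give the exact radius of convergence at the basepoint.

Denominator factor (ρ + 3)^2: pole of order 2 at -3, modulus 3.
Branch term (-7)*log(1 - ρ/(-1/2)): its argument vanishes at ρ = -1/2, a logarithmic branch point, modulus 1/2.
The radius of convergence is the smallest modulus among the singular points: 1/2.

The radius of convergence is 1/2.


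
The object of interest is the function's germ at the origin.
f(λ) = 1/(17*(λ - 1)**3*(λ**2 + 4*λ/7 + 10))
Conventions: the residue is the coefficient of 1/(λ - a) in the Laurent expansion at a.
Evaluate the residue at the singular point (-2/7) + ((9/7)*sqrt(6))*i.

The factor λ**2 + 4*λ/7 + 10 splits as (λ - a)(λ - a') with a = (-2/7) + ((9/7)*sqrt(6))*i, a' = (-2/7) - ((9/7)*sqrt(6))*i. At the order-1 pole a set g(λ) = (λ - a)*f(λ) = [1/(17*(λ - 1)**3)] / (λ - a').
Simple pole: residue = g(a) at a = (-2/7) + ((9/7)*sqrt(6))*i, which is (7/74358) - ((7/78732)*sqrt(6))*i.

The residue is (7/74358) - ((7/78732)*sqrt(6))*i.


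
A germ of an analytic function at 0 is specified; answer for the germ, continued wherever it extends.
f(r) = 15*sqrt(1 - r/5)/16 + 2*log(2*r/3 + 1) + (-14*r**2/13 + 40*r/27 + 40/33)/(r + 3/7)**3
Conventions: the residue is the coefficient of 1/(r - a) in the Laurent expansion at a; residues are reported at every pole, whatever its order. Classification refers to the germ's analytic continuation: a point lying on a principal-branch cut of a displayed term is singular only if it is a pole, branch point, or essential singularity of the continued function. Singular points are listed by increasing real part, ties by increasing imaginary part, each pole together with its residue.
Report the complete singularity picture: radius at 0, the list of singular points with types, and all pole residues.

Denominator factor (r + 3/7)^3: pole of order 3 at -3/7, modulus 3/7.
Branch term (2)*log(1 - r/(-3/2)): its argument vanishes at r = -3/2, a logarithmic branch point, modulus 3/2.
Branch term (15/16)*sqrt(1 - r/(5)): its argument vanishes at r = 5, a square-root branch point, modulus 5.
The radius of convergence is the smallest modulus among the singular points: 3/7.
The branch terms are analytic at -3/7 and contribute nothing to the residue; only the rational part matters.
At the order-3 pole -3/7 set g(r) = (r - (-3/7))^3*(rational part) = -14*r**2/13 + 40*r/27 + 40/33.
Order-3 pole: residue = g''(a)/2; g''(-3/7) = -28/13, so the residue is -14/13.
List the singular points by increasing real part (a conjugate pair: the negative imaginary part first).

Radius of convergence at 0: 3/7.
At -3/2: a logarithmic branch point.
At -3/7: a pole of order 3; residue -14/13.
At 5: an algebraic (square-root) branch point.


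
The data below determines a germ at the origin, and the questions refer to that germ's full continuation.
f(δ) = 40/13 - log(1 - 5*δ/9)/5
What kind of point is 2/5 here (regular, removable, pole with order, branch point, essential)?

There is no denominator, hence no pole anywhere.
Branch term log(1 - δ/(9/5)): argument at 2/5 is 7/9, nonzero, so 2/5 is not its branch point (a point on a principal cut is still regular for the continued germ).
So the germ continues analytically to 2/5.

The point is a regular point.


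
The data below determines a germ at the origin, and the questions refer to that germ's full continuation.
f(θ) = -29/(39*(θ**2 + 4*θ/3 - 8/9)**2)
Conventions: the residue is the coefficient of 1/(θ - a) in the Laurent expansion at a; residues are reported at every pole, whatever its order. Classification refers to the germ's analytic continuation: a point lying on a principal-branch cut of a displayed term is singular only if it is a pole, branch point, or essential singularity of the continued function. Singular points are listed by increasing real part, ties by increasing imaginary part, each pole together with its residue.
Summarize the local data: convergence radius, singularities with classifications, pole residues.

Radius of convergence at 0: -2/3 + (2/3)*sqrt(3).
At -2/3 - (2/3)*sqrt(3): a pole of order 2; residue -(29/416)*sqrt(3).
At -2/3 + (2/3)*sqrt(3): a pole of order 2; residue (29/416)*sqrt(3).

Denominator factor (θ**2 + 4*θ/3 - 8/9)^2: discriminant 16/3, real irrational roots -2/3 + (2/3)*sqrt(3) and -2/3 - (2/3)*sqrt(3); poles of order 2, moduli -2/3 + (2/3)*sqrt(3) and 2/3 + (2/3)*sqrt(3).
The radius of convergence is the smallest modulus among the singular points: -2/3 + (2/3)*sqrt(3).
The factor θ**2 + 4*θ/3 - 8/9 splits as (θ - a)(θ - a') with a = -2/3 - (2/3)*sqrt(3), a' = -2/3 + (2/3)*sqrt(3). At the order-2 pole a set g(θ) = (θ - a)^2*f(θ) = [-29/39] / (θ - a')^2.
Order-2 pole: residue = g'(a); g'(-2/3 - (2/3)*sqrt(3)) = -(29/416)*sqrt(3), so the residue is -(29/416)*sqrt(3).
The factor θ**2 + 4*θ/3 - 8/9 splits as (θ - a)(θ - a') with a = -2/3 + (2/3)*sqrt(3), a' = -2/3 - (2/3)*sqrt(3). At the order-2 pole a set g(θ) = (θ - a)^2*f(θ) = [-29/39] / (θ - a')^2.
Order-2 pole: residue = g'(a); g'(-2/3 + (2/3)*sqrt(3)) = (29/416)*sqrt(3), so the residue is (29/416)*sqrt(3).
List the singular points by increasing real part (a conjugate pair: the negative imaginary part first).


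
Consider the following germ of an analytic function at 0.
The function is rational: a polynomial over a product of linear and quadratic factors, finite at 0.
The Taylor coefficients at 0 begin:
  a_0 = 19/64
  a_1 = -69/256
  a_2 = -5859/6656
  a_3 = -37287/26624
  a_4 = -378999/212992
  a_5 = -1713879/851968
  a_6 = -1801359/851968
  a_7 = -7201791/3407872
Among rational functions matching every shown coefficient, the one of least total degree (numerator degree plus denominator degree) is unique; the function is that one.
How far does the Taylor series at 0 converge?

No rational of total degree below 5 reproduces all 8 coefficients; solving the [2/3] Pade equations on them gives f(v) = (-7*v**2/13 + 20*v/9 - 19/27)/(v - 4/3)**3, whose expansion matches every shown term.
Denominator factor (v - 4/3)^3: pole of order 3 at 4/3, modulus 4/3.
The radius of convergence is the smallest modulus among the singular points: 4/3.

The radius of convergence is 4/3.


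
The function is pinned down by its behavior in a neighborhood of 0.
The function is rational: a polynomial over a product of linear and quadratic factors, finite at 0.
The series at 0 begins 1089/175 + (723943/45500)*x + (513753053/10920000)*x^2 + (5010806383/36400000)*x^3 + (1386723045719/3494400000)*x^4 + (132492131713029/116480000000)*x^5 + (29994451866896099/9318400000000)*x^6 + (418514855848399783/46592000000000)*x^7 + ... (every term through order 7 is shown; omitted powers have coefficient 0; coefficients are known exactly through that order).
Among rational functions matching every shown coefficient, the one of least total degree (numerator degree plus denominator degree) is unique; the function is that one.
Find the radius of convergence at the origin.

No rational of total degree below 6 reproduces all 8 coefficients; solving the [2/4] Pade equations on them gives f(x) = (-13*x**2/3 - 40*x/13 + 9/7)/(x**2 + 9*x/8 - 5/11)**2, whose expansion matches every shown term.
Denominator factor (x**2 + 9*x/8 - 5/11)^2: discriminant 2171/704, real irrational roots -9/16 + (1/176)*sqrt(23881) and -9/16 - (1/176)*sqrt(23881); poles of order 2, moduli -9/16 + (1/176)*sqrt(23881) and 9/16 + (1/176)*sqrt(23881).
The radius of convergence is the smallest modulus among the singular points: -9/16 + (1/176)*sqrt(23881).

The radius of convergence is -9/16 + (1/176)*sqrt(23881).


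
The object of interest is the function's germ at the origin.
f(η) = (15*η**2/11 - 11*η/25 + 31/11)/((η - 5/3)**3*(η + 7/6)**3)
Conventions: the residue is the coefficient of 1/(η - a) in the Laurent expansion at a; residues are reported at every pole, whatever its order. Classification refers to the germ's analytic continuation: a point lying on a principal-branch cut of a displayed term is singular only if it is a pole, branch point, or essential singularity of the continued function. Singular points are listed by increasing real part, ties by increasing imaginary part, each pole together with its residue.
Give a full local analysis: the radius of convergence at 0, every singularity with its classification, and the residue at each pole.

Radius of convergence at 0: 7/6.
At -7/6: a pole of order 3; residue -1419768/22968275.
At 5/3: a pole of order 3; residue 1419768/22968275.

Denominator factor (η + 7/6)^3: pole of order 3 at -7/6, modulus 7/6.
Denominator factor (η - 5/3)^3: pole of order 3 at 5/3, modulus 5/3.
The radius of convergence is the smallest modulus among the singular points: 7/6.
At the order-3 pole -7/6 set g(η) = (η - (-7/6))^3*f(η) = (15*η**2/11 - 11*η/25 + 31/11)/(η - 5/3)**3.
Order-3 pole: residue = g''(a)/2; g''(-7/6) = -2839536/22968275, so the residue is -1419768/22968275.
At the order-3 pole 5/3 set g(η) = (η - (5/3))^3*f(η) = (15*η**2/11 - 11*η/25 + 31/11)/(η + 7/6)**3.
Order-3 pole: residue = g''(a)/2; g''(5/3) = 2839536/22968275, so the residue is 1419768/22968275.
List the singular points by increasing real part (a conjugate pair: the negative imaginary part first).


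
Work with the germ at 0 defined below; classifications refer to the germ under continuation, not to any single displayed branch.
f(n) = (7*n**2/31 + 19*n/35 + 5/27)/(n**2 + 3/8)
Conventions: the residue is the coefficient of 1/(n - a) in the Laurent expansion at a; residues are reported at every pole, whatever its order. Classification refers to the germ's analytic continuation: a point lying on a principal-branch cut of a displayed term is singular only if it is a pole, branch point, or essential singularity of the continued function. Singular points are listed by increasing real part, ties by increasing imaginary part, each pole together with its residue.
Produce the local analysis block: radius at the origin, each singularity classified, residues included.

Denominator factor (n**2 + 3/8): discriminant -3/2, complex-conjugate roots ((1/4)*sqrt(6))*i and -((1/4)*sqrt(6))*i; poles of order 1, moduli (1/4)*sqrt(6) and (1/4)*sqrt(6).
The radius of convergence is the smallest modulus among the singular points: (1/4)*sqrt(6).
The factor n**2 + 3/8 splits as (n - a)(n - a') with a = -((1/4)*sqrt(6))*i, a' = ((1/4)*sqrt(6))*i. At the order-1 pole a set g(n) = (n - a)*f(n) = [7*n**2/31 + 19*n/35 + 5/27] / (n - a').
Simple pole: residue = g(a) at a = -((1/4)*sqrt(6))*i, which is (19/70) + ((673/20088)*sqrt(6))*i.
The factor n**2 + 3/8 splits as (n - a)(n - a') with a = ((1/4)*sqrt(6))*i, a' = -((1/4)*sqrt(6))*i. At the order-1 pole a set g(n) = (n - a)*f(n) = [7*n**2/31 + 19*n/35 + 5/27] / (n - a').
Simple pole: residue = g(a) at a = ((1/4)*sqrt(6))*i, which is (19/70) - ((673/20088)*sqrt(6))*i.
List the singular points by increasing real part (a conjugate pair: the negative imaginary part first).

Radius of convergence at 0: (1/4)*sqrt(6).
At -((1/4)*sqrt(6))*i: a pole of order 1; residue (19/70) + ((673/20088)*sqrt(6))*i.
At ((1/4)*sqrt(6))*i: a pole of order 1; residue (19/70) - ((673/20088)*sqrt(6))*i.


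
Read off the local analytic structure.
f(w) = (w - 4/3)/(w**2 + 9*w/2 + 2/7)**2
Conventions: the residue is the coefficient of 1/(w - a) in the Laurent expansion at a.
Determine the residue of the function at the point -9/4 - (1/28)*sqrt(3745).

The residue is -(1204/858675)*sqrt(3745).

The factor w**2 + 9*w/2 + 2/7 splits as (w - a)(w - a') with a = -9/4 - (1/28)*sqrt(3745), a' = -9/4 + (1/28)*sqrt(3745). At the order-2 pole a set g(w) = (w - a)^2*f(w) = [w - 4/3] / (w - a')^2.
Order-2 pole: residue = g'(a); g'(-9/4 - (1/28)*sqrt(3745)) = -(1204/858675)*sqrt(3745), so the residue is -(1204/858675)*sqrt(3745).


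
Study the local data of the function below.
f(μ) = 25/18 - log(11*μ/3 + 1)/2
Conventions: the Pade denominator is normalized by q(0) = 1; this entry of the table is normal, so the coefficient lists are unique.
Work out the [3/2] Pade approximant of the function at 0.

The Pade approximant has numerator coefficients [25/18, 77/18, 121/135, -1331/1620]; denominator coefficients [1, 22/5, 121/30].

Taylor coefficients needed (expand at 0): a_0 = 25/18, a_1 = -11/6, a_2 = 121/36, a_3 = -1331/162, a_4 = 14641/648, a_5 = -161051/2430.
Write the denominator as Q(μ) = 1 + q1*μ + q2*μ^2. Requiring Q*f - P = O(μ^6) with deg P <= 3 kills the coefficients of μ^4..μ^5 in Q*f:
  μ^4: a_4 + q1*a_3 + q2*a_2 = 0, i.e. 14641/648 + (-1331/162)*q1 + (121/36)*q2 = 0.
  μ^5: a_5 + q1*a_4 + q2*a_3 = 0, i.e. -161051/2430 + (14641/648)*q1 + (-1331/162)*q2 = 0.
Solving this linear system: q1 = 22/5, q2 = 121/30.
The numerator is Q*f truncated at degree 3: P0 = a_0 = 25/18; P1 = a_1 + q1*a_0 = 77/18; P2 = a_2 + q1*a_1 + q2*a_0 = 121/135; P3 = a_3 + q1*a_2 + q2*a_1 = -1331/1620.


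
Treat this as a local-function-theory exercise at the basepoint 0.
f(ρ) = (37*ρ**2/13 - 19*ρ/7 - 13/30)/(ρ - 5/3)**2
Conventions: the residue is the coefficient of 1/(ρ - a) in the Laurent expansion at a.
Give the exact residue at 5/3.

At the order-2 pole 5/3 set g(ρ) = (ρ - (5/3))^2*f(ρ) = 37*ρ**2/13 - 19*ρ/7 - 13/30.
Order-2 pole: residue = g'(a); g'(5/3) = 1849/273, so the residue is 1849/273.

The residue is 1849/273.


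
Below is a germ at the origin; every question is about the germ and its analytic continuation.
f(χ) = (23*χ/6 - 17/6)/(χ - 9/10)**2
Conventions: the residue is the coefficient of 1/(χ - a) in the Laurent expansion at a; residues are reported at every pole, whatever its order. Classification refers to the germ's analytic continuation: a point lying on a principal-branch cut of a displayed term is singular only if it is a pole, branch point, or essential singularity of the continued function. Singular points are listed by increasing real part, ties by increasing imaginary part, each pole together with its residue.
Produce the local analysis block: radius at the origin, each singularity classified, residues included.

Denominator factor (χ - 9/10)^2: pole of order 2 at 9/10, modulus 9/10.
The radius of convergence is the smallest modulus among the singular points: 9/10.
At the order-2 pole 9/10 set g(χ) = (χ - (9/10))^2*f(χ) = 23*χ/6 - 17/6.
Order-2 pole: residue = g'(a); g'(9/10) = 23/6, so the residue is 23/6.

Radius of convergence at 0: 9/10.
At 9/10: a pole of order 2; residue 23/6.


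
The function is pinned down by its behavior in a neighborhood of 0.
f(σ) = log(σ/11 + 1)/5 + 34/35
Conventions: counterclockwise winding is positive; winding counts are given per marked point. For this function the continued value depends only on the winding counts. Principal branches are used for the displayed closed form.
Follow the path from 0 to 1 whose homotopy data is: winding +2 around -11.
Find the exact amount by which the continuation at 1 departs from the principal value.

The rational part is single-valued and drops out of the difference; each branch term changes only by its own monodromy.
(1/5)*log(1 - σ/(-11)): each positive loop around -11 adds 2*pi*i to the log, so winding +2 contributes (1/5)*(2)*2*pi*i = (4/5)*pi*i.
Summing the contributions at σ = 1 gives (4/5)*pi*i.

Continued minus principal equals (4/5)*pi*i.


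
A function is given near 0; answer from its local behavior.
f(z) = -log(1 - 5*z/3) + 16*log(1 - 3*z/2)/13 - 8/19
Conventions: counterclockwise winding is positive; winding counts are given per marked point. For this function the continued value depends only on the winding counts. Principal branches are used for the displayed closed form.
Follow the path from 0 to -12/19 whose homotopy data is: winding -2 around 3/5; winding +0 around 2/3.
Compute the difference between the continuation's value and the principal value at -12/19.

Continued minus principal equals (4)*pi*i.

The rational part is single-valued and drops out of the difference; each branch term changes only by its own monodromy.
(-1)*log(1 - z/(3/5)): each positive loop around 3/5 adds 2*pi*i to the log, so winding -2 contributes (-1)*(-2)*2*pi*i = (4)*pi*i.
(16/13)*log(1 - z/(2/3)): winding 0 around 2/3, so this term returns to its principal value, contribution 0.
Summing the contributions at z = -12/19 gives (4)*pi*i.


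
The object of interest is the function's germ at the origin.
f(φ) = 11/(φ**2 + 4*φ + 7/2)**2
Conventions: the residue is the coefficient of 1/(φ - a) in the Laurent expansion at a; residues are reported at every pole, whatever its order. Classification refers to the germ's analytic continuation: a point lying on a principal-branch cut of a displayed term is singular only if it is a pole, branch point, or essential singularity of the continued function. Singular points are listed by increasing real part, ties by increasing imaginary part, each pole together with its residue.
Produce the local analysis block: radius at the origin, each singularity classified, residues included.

Radius of convergence at 0: 2 - (1/2)*sqrt(2).
At -2 - (1/2)*sqrt(2): a pole of order 2; residue (11/2)*sqrt(2).
At -2 + (1/2)*sqrt(2): a pole of order 2; residue -(11/2)*sqrt(2).

Denominator factor (φ**2 + 4*φ + 7/2)^2: discriminant 2, real irrational roots -2 + (1/2)*sqrt(2) and -2 - (1/2)*sqrt(2); poles of order 2, moduli 2 - (1/2)*sqrt(2) and 2 + (1/2)*sqrt(2).
The radius of convergence is the smallest modulus among the singular points: 2 - (1/2)*sqrt(2).
The factor φ**2 + 4*φ + 7/2 splits as (φ - a)(φ - a') with a = -2 - (1/2)*sqrt(2), a' = -2 + (1/2)*sqrt(2). At the order-2 pole a set g(φ) = (φ - a)^2*f(φ) = [11] / (φ - a')^2.
Order-2 pole: residue = g'(a); g'(-2 - (1/2)*sqrt(2)) = (11/2)*sqrt(2), so the residue is (11/2)*sqrt(2).
The factor φ**2 + 4*φ + 7/2 splits as (φ - a)(φ - a') with a = -2 + (1/2)*sqrt(2), a' = -2 - (1/2)*sqrt(2). At the order-2 pole a set g(φ) = (φ - a)^2*f(φ) = [11] / (φ - a')^2.
Order-2 pole: residue = g'(a); g'(-2 + (1/2)*sqrt(2)) = -(11/2)*sqrt(2), so the residue is -(11/2)*sqrt(2).
List the singular points by increasing real part (a conjugate pair: the negative imaginary part first).


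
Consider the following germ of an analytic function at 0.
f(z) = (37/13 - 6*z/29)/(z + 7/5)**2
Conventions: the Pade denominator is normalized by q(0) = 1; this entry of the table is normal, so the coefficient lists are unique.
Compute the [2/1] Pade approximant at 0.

The Pade approximant has numerator coefficients [925/637, -1746996050/2222468157, 4367490125/15557277099]; denominator coefficients [1, 115490/120309].

Taylor coefficients needed (expand at 0): a_0 = 925/637, a_1 = -281900/129311, a_2 = 2148375/905177, a_3 = -14436250/6336239.
Write the denominator as Q(z) = 1 + q1*z. Requiring Q*f - P = O(z^4) with deg P <= 2 kills the coefficients of z^3..z^3 in Q*f:
  z^3: a_3 + q1*a_2 = 0, i.e. -14436250/6336239 + (2148375/905177)*q1 = 0.
Solving this linear system: q1 = 115490/120309.
The numerator is Q*f truncated at degree 2: P0 = a_0 = 925/637; P1 = a_1 + q1*a_0 = -1746996050/2222468157; P2 = a_2 + q1*a_1 = 4367490125/15557277099.


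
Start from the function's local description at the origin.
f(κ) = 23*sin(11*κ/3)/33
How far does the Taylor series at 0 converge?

The radius of convergence is infinite.

The factor -sin(11*κ/3) is entire and contributes no finite singular point.
The polynomial part has no poles.
No finite singular points: the Taylor series at 0 converges everywhere.


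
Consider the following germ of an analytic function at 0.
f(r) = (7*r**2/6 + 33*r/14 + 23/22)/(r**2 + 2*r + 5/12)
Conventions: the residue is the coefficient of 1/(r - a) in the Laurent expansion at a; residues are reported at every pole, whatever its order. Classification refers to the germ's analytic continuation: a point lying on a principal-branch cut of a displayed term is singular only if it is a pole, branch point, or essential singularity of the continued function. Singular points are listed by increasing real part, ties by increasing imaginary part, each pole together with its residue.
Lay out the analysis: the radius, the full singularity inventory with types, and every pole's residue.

Denominator factor (r**2 + 2*r + 5/12): discriminant 7/3, real irrational roots -1 + (1/6)*sqrt(21) and -1 - (1/6)*sqrt(21); poles of order 1, moduli 1 - (1/6)*sqrt(21) and 1 + (1/6)*sqrt(21).
The radius of convergence is the smallest modulus among the singular points: 1 - (1/6)*sqrt(21).
The factor r**2 + 2*r + 5/12 splits as (r - a)(r - a') with a = -1 - (1/6)*sqrt(21), a' = -1 + (1/6)*sqrt(21). At the order-1 pole a set g(r) = (r - a)*f(r) = [7*r**2/6 + 33*r/14 + 23/22] / (r - a').
Simple pole: residue = g(a) at a = -1 - (1/6)*sqrt(21), which is 1/84 - (2969/38808)*sqrt(21).
The factor r**2 + 2*r + 5/12 splits as (r - a)(r - a') with a = -1 + (1/6)*sqrt(21), a' = -1 - (1/6)*sqrt(21). At the order-1 pole a set g(r) = (r - a)*f(r) = [7*r**2/6 + 33*r/14 + 23/22] / (r - a').
Simple pole: residue = g(a) at a = -1 + (1/6)*sqrt(21), which is 1/84 + (2969/38808)*sqrt(21).
List the singular points by increasing real part (a conjugate pair: the negative imaginary part first).

Radius of convergence at 0: 1 - (1/6)*sqrt(21).
At -1 - (1/6)*sqrt(21): a pole of order 1; residue 1/84 - (2969/38808)*sqrt(21).
At -1 + (1/6)*sqrt(21): a pole of order 1; residue 1/84 + (2969/38808)*sqrt(21).


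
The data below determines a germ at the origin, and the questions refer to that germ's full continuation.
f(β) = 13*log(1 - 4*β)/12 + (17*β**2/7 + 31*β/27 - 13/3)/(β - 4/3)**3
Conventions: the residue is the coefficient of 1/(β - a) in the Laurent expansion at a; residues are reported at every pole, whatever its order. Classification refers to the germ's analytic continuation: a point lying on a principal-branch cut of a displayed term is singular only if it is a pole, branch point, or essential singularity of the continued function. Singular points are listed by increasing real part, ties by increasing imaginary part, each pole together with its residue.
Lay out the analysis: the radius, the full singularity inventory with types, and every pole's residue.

Denominator factor (β - 4/3)^3: pole of order 3 at 4/3, modulus 4/3.
Branch term (13/12)*log(1 - β/(1/4)): its argument vanishes at β = 1/4, a logarithmic branch point, modulus 1/4.
The radius of convergence is the smallest modulus among the singular points: 1/4.
The branch term is analytic at 4/3 and contributes nothing to the residue; only the rational part matters.
At the order-3 pole 4/3 set g(β) = (β - (4/3))^3*(rational part) = 17*β**2/7 + 31*β/27 - 13/3.
Order-3 pole: residue = g''(a)/2; g''(4/3) = 34/7, so the residue is 17/7.
List the singular points by increasing real part (a conjugate pair: the negative imaginary part first).

Radius of convergence at 0: 1/4.
At 1/4: a logarithmic branch point.
At 4/3: a pole of order 3; residue 17/7.


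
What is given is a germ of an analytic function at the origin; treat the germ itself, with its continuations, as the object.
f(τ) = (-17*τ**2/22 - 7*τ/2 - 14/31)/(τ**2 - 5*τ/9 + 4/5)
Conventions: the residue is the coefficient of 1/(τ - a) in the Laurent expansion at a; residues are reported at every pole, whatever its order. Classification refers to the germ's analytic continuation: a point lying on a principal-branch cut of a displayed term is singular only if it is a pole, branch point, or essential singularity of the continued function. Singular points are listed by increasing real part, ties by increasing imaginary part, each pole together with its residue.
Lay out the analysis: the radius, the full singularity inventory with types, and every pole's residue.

Denominator factor (τ**2 - 5*τ/9 + 4/5): discriminant -1171/405, complex-conjugate roots (5/18) + ((1/90)*sqrt(5855))*i and (5/18) - ((1/90)*sqrt(5855))*i; poles of order 1, moduli (2/5)*sqrt(5) and (2/5)*sqrt(5).
The radius of convergence is the smallest modulus among the singular points: (2/5)*sqrt(5).
The factor τ**2 - 5*τ/9 + 4/5 splits as (τ - a)(τ - a') with a = (5/18) - ((1/90)*sqrt(5855))*i, a' = (5/18) + ((1/90)*sqrt(5855))*i. At the order-1 pole a set g(τ) = (τ - a)*f(τ) = [-17*τ**2/22 - 7*τ/2 - 14/31] / (τ - a').
Simple pole: residue = g(a) at a = (5/18) - ((1/90)*sqrt(5855))*i, which is (-389/198) - ((255467/35937990)*sqrt(5855))*i.
The factor τ**2 - 5*τ/9 + 4/5 splits as (τ - a)(τ - a') with a = (5/18) + ((1/90)*sqrt(5855))*i, a' = (5/18) - ((1/90)*sqrt(5855))*i. At the order-1 pole a set g(τ) = (τ - a)*f(τ) = [-17*τ**2/22 - 7*τ/2 - 14/31] / (τ - a').
Simple pole: residue = g(a) at a = (5/18) + ((1/90)*sqrt(5855))*i, which is (-389/198) + ((255467/35937990)*sqrt(5855))*i.
List the singular points by increasing real part (a conjugate pair: the negative imaginary part first).

Radius of convergence at 0: (2/5)*sqrt(5).
At (5/18) - ((1/90)*sqrt(5855))*i: a pole of order 1; residue (-389/198) - ((255467/35937990)*sqrt(5855))*i.
At (5/18) + ((1/90)*sqrt(5855))*i: a pole of order 1; residue (-389/198) + ((255467/35937990)*sqrt(5855))*i.


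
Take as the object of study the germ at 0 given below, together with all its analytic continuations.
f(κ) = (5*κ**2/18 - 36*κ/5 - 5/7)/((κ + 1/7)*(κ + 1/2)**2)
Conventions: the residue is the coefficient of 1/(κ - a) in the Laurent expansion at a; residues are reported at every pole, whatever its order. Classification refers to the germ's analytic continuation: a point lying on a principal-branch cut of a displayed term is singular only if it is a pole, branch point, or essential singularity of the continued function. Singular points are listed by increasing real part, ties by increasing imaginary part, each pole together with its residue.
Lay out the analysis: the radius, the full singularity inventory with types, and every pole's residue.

Denominator factor (κ + 1/2)^2: pole of order 2 at -1/2, modulus 1/2.
Denominator factor (κ + 1/7): pole of order 1 at -1/7, modulus 1/7.
The radius of convergence is the smallest modulus among the singular points: 1/7.
At the order-2 pole -1/2 set g(κ) = (κ - (-1/2))^2*f(κ) = (5*κ**2/18 - 36*κ/5 - 5/7)/(κ + 1/7).
Order-2 pole: residue = g'(a); g'(-1/2) = -1673/750, so the residue is -1673/750.
At the order-1 pole -1/7 set g(κ) = (κ - (-1/7))*f(κ) = (5*κ**2/18 - 36*κ/5 - 5/7)/(κ + 1/2)**2.
Simple pole: residue = g(a) at a = -1/7, which is 2822/1125.
List the singular points by increasing real part (a conjugate pair: the negative imaginary part first).

Radius of convergence at 0: 1/7.
At -1/2: a pole of order 2; residue -1673/750.
At -1/7: a pole of order 1; residue 2822/1125.


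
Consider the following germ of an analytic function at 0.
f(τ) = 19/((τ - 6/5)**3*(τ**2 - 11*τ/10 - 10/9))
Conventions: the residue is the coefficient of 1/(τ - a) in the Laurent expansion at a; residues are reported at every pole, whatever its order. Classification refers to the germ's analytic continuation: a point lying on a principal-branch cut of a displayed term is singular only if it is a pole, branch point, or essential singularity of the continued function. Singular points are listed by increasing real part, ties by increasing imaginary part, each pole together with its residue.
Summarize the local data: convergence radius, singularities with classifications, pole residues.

Denominator factor (τ - 6/5)^3: pole of order 3 at 6/5, modulus 6/5.
Denominator factor (τ**2 - 11*τ/10 - 10/9): discriminant 5089/900, real irrational roots 11/20 + (1/60)*sqrt(5089) and 11/20 - (1/60)*sqrt(5089); poles of order 1, moduli 11/20 + (1/60)*sqrt(5089) and -11/20 + (1/60)*sqrt(5089).
The radius of convergence is the smallest modulus among the singular points: -11/20 + (1/60)*sqrt(5089).
The factor τ**2 - 11*τ/10 - 10/9 splits as (τ - a)(τ - a') with a = 11/20 - (1/60)*sqrt(5089), a' = 11/20 + (1/60)*sqrt(5089). At the order-1 pole a set g(τ) = (τ - a)*f(τ) = [19/(τ - 6/5)**3] / (τ - a').
Simple pole: residue = g(a) at a = 11/20 - (1/60)*sqrt(5089), which is 2321004375/88716536 - (157442585625/451478451704)*sqrt(5089).
At the order-3 pole 6/5 set g(τ) = (τ - (6/5))^3*f(τ) = 19/(τ**2 - 11*τ/10 - 10/9).
Order-3 pole: residue = g''(a)/2; g''(6/5) = -2321004375/22179134, so the residue is -2321004375/44358268.
The factor τ**2 - 11*τ/10 - 10/9 splits as (τ - a)(τ - a') with a = 11/20 + (1/60)*sqrt(5089), a' = 11/20 - (1/60)*sqrt(5089). At the order-1 pole a set g(τ) = (τ - a)*f(τ) = [19/(τ - 6/5)**3] / (τ - a').
Simple pole: residue = g(a) at a = 11/20 + (1/60)*sqrt(5089), which is 2321004375/88716536 + (157442585625/451478451704)*sqrt(5089).
List the singular points by increasing real part (a conjugate pair: the negative imaginary part first).

Radius of convergence at 0: -11/20 + (1/60)*sqrt(5089).
At 11/20 - (1/60)*sqrt(5089): a pole of order 1; residue 2321004375/88716536 - (157442585625/451478451704)*sqrt(5089).
At 6/5: a pole of order 3; residue -2321004375/44358268.
At 11/20 + (1/60)*sqrt(5089): a pole of order 1; residue 2321004375/88716536 + (157442585625/451478451704)*sqrt(5089).
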